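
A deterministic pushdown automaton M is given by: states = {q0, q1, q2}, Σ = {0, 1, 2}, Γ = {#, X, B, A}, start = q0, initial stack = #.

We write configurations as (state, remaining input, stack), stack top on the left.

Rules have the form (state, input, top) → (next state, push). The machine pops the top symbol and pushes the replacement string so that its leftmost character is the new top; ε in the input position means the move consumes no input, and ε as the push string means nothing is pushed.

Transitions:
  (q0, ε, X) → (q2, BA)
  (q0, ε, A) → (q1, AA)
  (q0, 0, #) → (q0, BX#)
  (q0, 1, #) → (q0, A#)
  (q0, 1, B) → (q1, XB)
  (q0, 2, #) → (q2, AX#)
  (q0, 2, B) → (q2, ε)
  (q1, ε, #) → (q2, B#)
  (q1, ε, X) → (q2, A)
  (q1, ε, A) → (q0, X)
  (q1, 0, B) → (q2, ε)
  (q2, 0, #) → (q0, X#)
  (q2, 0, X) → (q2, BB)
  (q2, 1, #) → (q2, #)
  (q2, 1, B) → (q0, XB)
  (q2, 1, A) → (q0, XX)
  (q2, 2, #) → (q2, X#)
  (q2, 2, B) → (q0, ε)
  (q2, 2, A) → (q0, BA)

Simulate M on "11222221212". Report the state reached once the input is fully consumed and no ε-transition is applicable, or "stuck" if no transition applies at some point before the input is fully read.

q2

(q0, 11222221212, #) ⊢ (q0, 1222221212, A#) ⊢ (q1, 1222221212, AA#) ⊢ (q0, 1222221212, XA#) ⊢ (q2, 1222221212, BAA#) ⊢ (q0, 222221212, XBAA#) ⊢ (q2, 222221212, BABAA#) ⊢ (q0, 22221212, ABAA#) ⊢ (q1, 22221212, AABAA#) ⊢ (q0, 22221212, XABAA#) ⊢ (q2, 22221212, BAABAA#) ⊢ (q0, 2221212, AABAA#) ⊢ (q1, 2221212, AAABAA#) ⊢ (q0, 2221212, XAABAA#) ⊢ (q2, 2221212, BAAABAA#) ⊢ (q0, 221212, AAABAA#) ⊢ (q1, 221212, AAAABAA#) ⊢ (q0, 221212, XAAABAA#) ⊢ (q2, 221212, BAAAABAA#) ⊢ (q0, 21212, AAAABAA#) ⊢ (q1, 21212, AAAAABAA#) ⊢ (q0, 21212, XAAAABAA#) ⊢ (q2, 21212, BAAAAABAA#) ⊢ (q0, 1212, AAAAABAA#) ⊢ (q1, 1212, AAAAAABAA#) ⊢ (q0, 1212, XAAAAABAA#) ⊢ (q2, 1212, BAAAAAABAA#) ⊢ (q0, 212, XBAAAAAABAA#) ⊢ (q2, 212, BABAAAAAABAA#) ⊢ (q0, 12, ABAAAAAABAA#) ⊢ (q1, 12, AABAAAAAABAA#) ⊢ (q0, 12, XABAAAAAABAA#) ⊢ (q2, 12, BAABAAAAAABAA#) ⊢ (q0, 2, XBAABAAAAAABAA#) ⊢ (q2, 2, BABAABAAAAAABAA#) ⊢ (q0, ε, ABAABAAAAAABAA#) ⊢ (q1, ε, AABAABAAAAAABAA#) ⊢ (q0, ε, XABAABAAAAAABAA#) ⊢ (q2, ε, BAABAABAAAAAABAA#)
All input consumed; M is in state q2.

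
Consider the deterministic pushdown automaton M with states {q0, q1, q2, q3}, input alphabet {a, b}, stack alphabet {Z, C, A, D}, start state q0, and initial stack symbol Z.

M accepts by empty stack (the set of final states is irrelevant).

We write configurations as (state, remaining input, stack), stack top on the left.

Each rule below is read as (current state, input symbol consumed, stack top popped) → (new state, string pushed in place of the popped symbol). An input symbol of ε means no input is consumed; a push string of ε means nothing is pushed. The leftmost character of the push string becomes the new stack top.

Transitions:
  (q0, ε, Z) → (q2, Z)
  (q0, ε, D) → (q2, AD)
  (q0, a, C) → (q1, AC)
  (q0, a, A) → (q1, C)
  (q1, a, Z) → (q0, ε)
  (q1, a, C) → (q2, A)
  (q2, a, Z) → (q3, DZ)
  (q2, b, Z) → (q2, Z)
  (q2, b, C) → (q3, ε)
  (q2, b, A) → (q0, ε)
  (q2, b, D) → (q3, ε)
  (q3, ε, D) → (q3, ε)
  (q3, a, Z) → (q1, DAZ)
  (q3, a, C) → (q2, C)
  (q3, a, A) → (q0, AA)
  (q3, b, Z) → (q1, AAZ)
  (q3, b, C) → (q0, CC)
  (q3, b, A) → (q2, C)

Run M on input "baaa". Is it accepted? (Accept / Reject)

Reject

(q0, baaa, Z)
  ε-move, top Z: go to q2, push Z → (q2, baaa, Z)
  read b, top Z: go to q2, push Z → (q2, aaa, Z)
  read a, top Z: go to q3, push DZ → (q3, aa, DZ)
  ε-move, top D: go to q3, push ε → (q3, aa, Z)
  read a, top Z: go to q1, push DAZ → (q1, a, DAZ)
No transition applies at (q1, a, DAZ); input not fully consumed.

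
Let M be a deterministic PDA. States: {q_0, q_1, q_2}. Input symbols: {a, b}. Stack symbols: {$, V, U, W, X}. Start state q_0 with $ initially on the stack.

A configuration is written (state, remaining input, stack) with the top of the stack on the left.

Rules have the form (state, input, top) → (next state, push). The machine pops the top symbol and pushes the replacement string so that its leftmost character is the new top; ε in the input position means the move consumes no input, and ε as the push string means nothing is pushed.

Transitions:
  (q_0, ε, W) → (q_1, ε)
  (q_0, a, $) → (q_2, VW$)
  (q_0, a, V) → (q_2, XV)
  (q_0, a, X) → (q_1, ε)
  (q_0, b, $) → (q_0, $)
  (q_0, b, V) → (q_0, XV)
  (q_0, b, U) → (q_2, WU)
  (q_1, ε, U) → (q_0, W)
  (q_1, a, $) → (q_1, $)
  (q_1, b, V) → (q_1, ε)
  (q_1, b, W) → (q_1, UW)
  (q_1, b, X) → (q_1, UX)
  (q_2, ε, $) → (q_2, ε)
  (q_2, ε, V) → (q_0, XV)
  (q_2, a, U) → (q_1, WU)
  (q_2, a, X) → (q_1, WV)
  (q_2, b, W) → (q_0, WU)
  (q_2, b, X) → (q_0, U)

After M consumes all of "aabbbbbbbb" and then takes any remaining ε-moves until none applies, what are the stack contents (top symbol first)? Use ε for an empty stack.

W$

(q_0, aabbbbbbbb, $)
  read a, top $: go to q_2, push VW$ → (q_2, abbbbbbbb, VW$)
  ε-move, top V: go to q_0, push XV → (q_0, abbbbbbbb, XVW$)
  read a, top X: go to q_1, push ε → (q_1, bbbbbbbb, VW$)
  read b, top V: go to q_1, push ε → (q_1, bbbbbbb, W$)
  read b, top W: go to q_1, push UW → (q_1, bbbbbb, UW$)
  ε-move, top U: go to q_0, push W → (q_0, bbbbbb, WW$)
  ε-move, top W: go to q_1, push ε → (q_1, bbbbbb, W$)
  read b, top W: go to q_1, push UW → (q_1, bbbbb, UW$)
  ε-move, top U: go to q_0, push W → (q_0, bbbbb, WW$)
  ε-move, top W: go to q_1, push ε → (q_1, bbbbb, W$)
  read b, top W: go to q_1, push UW → (q_1, bbbb, UW$)
  ε-move, top U: go to q_0, push W → (q_0, bbbb, WW$)
  ε-move, top W: go to q_1, push ε → (q_1, bbbb, W$)
  read b, top W: go to q_1, push UW → (q_1, bbb, UW$)
  ε-move, top U: go to q_0, push W → (q_0, bbb, WW$)
  ε-move, top W: go to q_1, push ε → (q_1, bbb, W$)
  read b, top W: go to q_1, push UW → (q_1, bb, UW$)
  ε-move, top U: go to q_0, push W → (q_0, bb, WW$)
  ε-move, top W: go to q_1, push ε → (q_1, bb, W$)
  read b, top W: go to q_1, push UW → (q_1, b, UW$)
  ε-move, top U: go to q_0, push W → (q_0, b, WW$)
  ε-move, top W: go to q_1, push ε → (q_1, b, W$)
  read b, top W: go to q_1, push UW → (q_1, ε, UW$)
  ε-move, top U: go to q_0, push W → (q_0, ε, WW$)
  ε-move, top W: go to q_1, push ε → (q_1, ε, W$)
All input consumed in state q_1 with stack W$.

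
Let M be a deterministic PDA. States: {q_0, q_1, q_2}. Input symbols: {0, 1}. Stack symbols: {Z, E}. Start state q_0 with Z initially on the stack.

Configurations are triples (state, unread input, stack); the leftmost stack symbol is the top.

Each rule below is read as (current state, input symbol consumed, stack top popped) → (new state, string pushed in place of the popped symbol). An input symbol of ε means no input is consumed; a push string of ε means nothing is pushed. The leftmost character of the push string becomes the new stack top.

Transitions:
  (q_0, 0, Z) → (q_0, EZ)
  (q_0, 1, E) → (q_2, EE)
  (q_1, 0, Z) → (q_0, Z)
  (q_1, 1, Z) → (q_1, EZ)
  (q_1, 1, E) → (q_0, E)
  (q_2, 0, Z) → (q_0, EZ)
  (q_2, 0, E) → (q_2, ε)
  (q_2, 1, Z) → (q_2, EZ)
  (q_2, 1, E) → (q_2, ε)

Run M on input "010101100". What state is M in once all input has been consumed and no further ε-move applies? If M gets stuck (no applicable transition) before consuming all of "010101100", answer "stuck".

(q_0, 010101100, Z) ⊢ (q_0, 10101100, EZ) ⊢ (q_2, 0101100, EEZ) ⊢ (q_2, 101100, EZ) ⊢ (q_2, 01100, Z) ⊢ (q_0, 1100, EZ) ⊢ (q_2, 100, EEZ) ⊢ (q_2, 00, EZ) ⊢ (q_2, 0, Z) ⊢ (q_0, ε, EZ)
All input consumed; M is in state q_0.

q_0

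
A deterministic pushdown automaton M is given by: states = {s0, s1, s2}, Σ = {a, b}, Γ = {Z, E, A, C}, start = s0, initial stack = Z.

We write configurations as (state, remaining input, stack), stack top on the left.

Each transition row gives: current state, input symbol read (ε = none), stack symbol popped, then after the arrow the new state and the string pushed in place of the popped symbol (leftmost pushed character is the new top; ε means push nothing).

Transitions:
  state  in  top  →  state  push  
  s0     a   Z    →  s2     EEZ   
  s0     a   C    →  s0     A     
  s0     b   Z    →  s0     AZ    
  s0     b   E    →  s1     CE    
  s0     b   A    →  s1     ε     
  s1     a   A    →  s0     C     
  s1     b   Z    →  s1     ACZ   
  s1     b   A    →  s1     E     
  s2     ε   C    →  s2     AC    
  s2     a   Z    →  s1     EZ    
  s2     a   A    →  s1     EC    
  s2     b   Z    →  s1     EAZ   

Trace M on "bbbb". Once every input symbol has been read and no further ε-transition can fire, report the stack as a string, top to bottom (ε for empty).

ECZ

(s0, bbbb, Z) ⊢ (s0, bbb, AZ) ⊢ (s1, bb, Z) ⊢ (s1, b, ACZ) ⊢ (s1, ε, ECZ)
All input consumed in state s1 with stack ECZ.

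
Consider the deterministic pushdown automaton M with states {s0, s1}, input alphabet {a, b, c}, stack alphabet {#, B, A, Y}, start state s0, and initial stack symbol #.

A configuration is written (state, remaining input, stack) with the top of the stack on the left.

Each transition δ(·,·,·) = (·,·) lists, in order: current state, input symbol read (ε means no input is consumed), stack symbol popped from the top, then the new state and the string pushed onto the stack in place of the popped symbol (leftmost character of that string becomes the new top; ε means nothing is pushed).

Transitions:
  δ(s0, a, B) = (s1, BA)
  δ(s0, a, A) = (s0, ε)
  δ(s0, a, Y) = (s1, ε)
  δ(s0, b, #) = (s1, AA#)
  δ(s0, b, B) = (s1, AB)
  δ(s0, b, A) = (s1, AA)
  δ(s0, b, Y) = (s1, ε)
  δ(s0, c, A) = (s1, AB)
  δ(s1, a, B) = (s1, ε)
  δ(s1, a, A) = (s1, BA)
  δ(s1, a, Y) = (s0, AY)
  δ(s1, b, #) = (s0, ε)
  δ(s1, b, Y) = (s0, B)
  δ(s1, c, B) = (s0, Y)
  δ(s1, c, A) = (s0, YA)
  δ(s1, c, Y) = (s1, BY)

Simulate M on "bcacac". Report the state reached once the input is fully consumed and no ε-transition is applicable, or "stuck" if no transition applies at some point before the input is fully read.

(s0, bcacac, #)
  read b, top #: go to s1, push AA# → (s1, cacac, AA#)
  read c, top A: go to s0, push YA → (s0, acac, YAA#)
  read a, top Y: go to s1, push ε → (s1, cac, AA#)
  read c, top A: go to s0, push YA → (s0, ac, YAA#)
  read a, top Y: go to s1, push ε → (s1, c, AA#)
  read c, top A: go to s0, push YA → (s0, ε, YAA#)
All input consumed; M is in state s0.

s0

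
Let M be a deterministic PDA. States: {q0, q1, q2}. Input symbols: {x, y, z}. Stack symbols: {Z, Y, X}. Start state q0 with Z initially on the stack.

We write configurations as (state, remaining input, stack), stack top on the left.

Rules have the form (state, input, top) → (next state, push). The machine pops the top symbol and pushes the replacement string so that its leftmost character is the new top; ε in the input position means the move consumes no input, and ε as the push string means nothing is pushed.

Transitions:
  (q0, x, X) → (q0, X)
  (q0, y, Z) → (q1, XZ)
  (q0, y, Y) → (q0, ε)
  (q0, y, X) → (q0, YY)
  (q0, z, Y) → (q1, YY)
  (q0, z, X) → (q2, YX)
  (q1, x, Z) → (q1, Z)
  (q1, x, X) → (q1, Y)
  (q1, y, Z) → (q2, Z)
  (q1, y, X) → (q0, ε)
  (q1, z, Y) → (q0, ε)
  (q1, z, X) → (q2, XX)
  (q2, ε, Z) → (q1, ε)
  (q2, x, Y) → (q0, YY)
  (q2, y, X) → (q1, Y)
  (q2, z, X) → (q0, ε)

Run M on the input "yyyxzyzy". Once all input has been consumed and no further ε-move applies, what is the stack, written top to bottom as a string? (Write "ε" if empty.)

(q0, yyyxzyzy, Z)
  read y, top Z: go to q1, push XZ → (q1, yyxzyzy, XZ)
  read y, top X: go to q0, push ε → (q0, yxzyzy, Z)
  read y, top Z: go to q1, push XZ → (q1, xzyzy, XZ)
  read x, top X: go to q1, push Y → (q1, zyzy, YZ)
  read z, top Y: go to q0, push ε → (q0, yzy, Z)
  read y, top Z: go to q1, push XZ → (q1, zy, XZ)
  read z, top X: go to q2, push XX → (q2, y, XXZ)
  read y, top X: go to q1, push Y → (q1, ε, YXZ)
All input consumed in state q1 with stack YXZ.

YXZ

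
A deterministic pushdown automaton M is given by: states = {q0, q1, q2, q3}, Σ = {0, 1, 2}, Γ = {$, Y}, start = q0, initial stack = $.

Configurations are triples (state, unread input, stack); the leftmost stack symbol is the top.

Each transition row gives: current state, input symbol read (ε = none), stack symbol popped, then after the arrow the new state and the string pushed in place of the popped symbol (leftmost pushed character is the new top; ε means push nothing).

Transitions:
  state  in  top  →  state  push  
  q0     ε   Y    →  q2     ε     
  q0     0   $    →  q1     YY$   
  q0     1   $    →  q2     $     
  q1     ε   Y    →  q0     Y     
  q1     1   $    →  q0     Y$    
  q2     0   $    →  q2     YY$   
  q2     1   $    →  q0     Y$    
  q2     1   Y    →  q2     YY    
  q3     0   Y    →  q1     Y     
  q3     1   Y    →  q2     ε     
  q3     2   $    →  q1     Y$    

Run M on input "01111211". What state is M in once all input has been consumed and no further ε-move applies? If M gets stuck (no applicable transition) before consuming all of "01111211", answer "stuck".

(q0, 01111211, $)
  read 0, top $: go to q1, push YY$ → (q1, 1111211, YY$)
  ε-move, top Y: go to q0, push Y → (q0, 1111211, YY$)
  ε-move, top Y: go to q2, push ε → (q2, 1111211, Y$)
  read 1, top Y: go to q2, push YY → (q2, 111211, YY$)
  read 1, top Y: go to q2, push YY → (q2, 11211, YYY$)
  read 1, top Y: go to q2, push YY → (q2, 1211, YYYY$)
  read 1, top Y: go to q2, push YY → (q2, 211, YYYYY$)
No transition for (q2, 2, top Y); M blocks with input 211 remaining.

stuck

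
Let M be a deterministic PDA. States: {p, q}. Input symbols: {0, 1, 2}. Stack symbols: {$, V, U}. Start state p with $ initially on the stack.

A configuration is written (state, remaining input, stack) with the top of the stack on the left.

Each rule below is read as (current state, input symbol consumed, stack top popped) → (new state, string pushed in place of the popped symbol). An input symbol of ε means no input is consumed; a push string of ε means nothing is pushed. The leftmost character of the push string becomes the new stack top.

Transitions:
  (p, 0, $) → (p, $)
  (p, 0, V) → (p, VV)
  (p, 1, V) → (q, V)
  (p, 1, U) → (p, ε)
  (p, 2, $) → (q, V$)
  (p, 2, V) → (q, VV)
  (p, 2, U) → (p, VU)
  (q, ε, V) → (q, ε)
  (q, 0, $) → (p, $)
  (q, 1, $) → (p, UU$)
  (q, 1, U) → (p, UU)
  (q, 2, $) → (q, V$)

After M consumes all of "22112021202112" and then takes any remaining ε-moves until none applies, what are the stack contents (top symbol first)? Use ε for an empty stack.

VUU$

(p, 22112021202112, $) ⊢ (q, 2112021202112, V$) ⊢ (q, 2112021202112, $) ⊢ (q, 112021202112, V$) ⊢ (q, 112021202112, $) ⊢ (p, 12021202112, UU$) ⊢ (p, 2021202112, U$) ⊢ (p, 021202112, VU$) ⊢ (p, 21202112, VVU$) ⊢ (q, 1202112, VVVU$) ⊢ (q, 1202112, VVU$) ⊢ (q, 1202112, VU$) ⊢ (q, 1202112, U$) ⊢ (p, 202112, UU$) ⊢ (p, 02112, VUU$) ⊢ (p, 2112, VVUU$) ⊢ (q, 112, VVVUU$) ⊢ (q, 112, VVUU$) ⊢ (q, 112, VUU$) ⊢ (q, 112, UU$) ⊢ (p, 12, UUU$) ⊢ (p, 2, UU$) ⊢ (p, ε, VUU$)
All input consumed in state p with stack VUU$.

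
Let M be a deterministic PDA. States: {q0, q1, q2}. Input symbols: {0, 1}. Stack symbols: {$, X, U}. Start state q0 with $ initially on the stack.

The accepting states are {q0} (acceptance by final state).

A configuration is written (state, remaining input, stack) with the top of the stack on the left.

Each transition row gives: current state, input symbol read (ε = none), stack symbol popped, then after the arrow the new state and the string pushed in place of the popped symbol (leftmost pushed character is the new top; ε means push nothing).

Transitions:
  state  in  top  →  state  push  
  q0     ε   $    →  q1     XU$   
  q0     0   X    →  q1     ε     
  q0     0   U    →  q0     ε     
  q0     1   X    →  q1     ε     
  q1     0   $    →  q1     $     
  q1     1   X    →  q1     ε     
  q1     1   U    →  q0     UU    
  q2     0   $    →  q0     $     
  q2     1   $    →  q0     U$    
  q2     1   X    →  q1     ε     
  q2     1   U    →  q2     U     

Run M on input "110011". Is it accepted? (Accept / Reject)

(q0, 110011, $)
  ε-move, top $: go to q1, push XU$ → (q1, 110011, XU$)
  read 1, top X: go to q1, push ε → (q1, 10011, U$)
  read 1, top U: go to q0, push UU → (q0, 0011, UU$)
  read 0, top U: go to q0, push ε → (q0, 011, U$)
  read 0, top U: go to q0, push ε → (q0, 11, $)
  ε-move, top $: go to q1, push XU$ → (q1, 11, XU$)
  read 1, top X: go to q1, push ε → (q1, 1, U$)
  read 1, top U: go to q0, push UU → (q0, ε, UU$)
All input consumed; state q0 ∈ F.

Accept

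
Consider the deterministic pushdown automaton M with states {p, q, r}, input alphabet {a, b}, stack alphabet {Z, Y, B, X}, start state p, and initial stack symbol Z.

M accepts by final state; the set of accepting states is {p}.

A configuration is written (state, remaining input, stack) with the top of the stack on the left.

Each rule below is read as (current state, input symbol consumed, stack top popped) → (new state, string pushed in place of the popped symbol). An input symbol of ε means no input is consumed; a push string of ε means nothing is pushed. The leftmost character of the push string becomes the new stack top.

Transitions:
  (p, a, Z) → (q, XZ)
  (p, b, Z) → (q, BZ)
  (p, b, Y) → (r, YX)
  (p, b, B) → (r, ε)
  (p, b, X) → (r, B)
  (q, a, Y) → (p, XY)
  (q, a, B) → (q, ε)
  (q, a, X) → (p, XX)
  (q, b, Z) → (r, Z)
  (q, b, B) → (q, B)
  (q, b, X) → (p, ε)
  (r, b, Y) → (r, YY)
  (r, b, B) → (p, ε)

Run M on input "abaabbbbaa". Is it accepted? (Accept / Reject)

Accept

(p, abaabbbbaa, Z)
  read a, top Z: go to q, push XZ → (q, baabbbbaa, XZ)
  read b, top X: go to p, push ε → (p, aabbbbaa, Z)
  read a, top Z: go to q, push XZ → (q, abbbbaa, XZ)
  read a, top X: go to p, push XX → (p, bbbbaa, XXZ)
  read b, top X: go to r, push B → (r, bbbaa, BXZ)
  read b, top B: go to p, push ε → (p, bbaa, XZ)
  read b, top X: go to r, push B → (r, baa, BZ)
  read b, top B: go to p, push ε → (p, aa, Z)
  read a, top Z: go to q, push XZ → (q, a, XZ)
  read a, top X: go to p, push XX → (p, ε, XXZ)
All input consumed; state p ∈ F.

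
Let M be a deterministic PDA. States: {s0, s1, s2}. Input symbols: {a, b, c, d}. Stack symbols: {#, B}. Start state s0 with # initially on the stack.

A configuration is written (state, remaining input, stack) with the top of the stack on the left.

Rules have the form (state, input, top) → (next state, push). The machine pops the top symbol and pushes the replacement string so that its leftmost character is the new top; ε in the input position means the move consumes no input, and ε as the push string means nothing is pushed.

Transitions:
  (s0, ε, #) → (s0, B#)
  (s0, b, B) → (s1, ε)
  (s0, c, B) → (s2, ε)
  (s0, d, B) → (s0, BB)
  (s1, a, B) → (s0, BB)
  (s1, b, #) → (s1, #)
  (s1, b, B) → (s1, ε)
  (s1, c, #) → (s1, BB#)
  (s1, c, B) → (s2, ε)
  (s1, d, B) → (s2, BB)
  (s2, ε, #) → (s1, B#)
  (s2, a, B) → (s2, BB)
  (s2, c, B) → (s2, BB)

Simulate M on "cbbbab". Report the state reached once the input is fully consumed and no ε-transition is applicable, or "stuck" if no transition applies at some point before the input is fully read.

(s0, cbbbab, #) ⊢ (s0, cbbbab, B#) ⊢ (s2, bbbab, #) ⊢ (s1, bbbab, B#) ⊢ (s1, bbab, #) ⊢ (s1, bab, #) ⊢ (s1, ab, #)
No transition for (s1, a, top #); M blocks with input ab remaining.

stuck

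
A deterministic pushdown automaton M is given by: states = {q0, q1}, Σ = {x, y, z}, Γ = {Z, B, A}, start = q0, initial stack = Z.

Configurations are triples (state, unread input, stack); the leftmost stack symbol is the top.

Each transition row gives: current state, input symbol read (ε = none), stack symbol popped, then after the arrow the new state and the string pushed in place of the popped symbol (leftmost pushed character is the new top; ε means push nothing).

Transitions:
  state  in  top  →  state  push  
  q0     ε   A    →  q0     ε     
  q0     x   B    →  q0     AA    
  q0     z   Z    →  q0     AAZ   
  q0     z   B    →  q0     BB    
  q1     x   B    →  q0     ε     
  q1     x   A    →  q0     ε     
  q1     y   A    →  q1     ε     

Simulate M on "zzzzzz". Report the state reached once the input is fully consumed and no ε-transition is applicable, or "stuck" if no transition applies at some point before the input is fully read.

(q0, zzzzzz, Z)
  read z, top Z: go to q0, push AAZ → (q0, zzzzz, AAZ)
  ε-move, top A: go to q0, push ε → (q0, zzzzz, AZ)
  ε-move, top A: go to q0, push ε → (q0, zzzzz, Z)
  read z, top Z: go to q0, push AAZ → (q0, zzzz, AAZ)
  ε-move, top A: go to q0, push ε → (q0, zzzz, AZ)
  ε-move, top A: go to q0, push ε → (q0, zzzz, Z)
  read z, top Z: go to q0, push AAZ → (q0, zzz, AAZ)
  ε-move, top A: go to q0, push ε → (q0, zzz, AZ)
  ε-move, top A: go to q0, push ε → (q0, zzz, Z)
  read z, top Z: go to q0, push AAZ → (q0, zz, AAZ)
  ε-move, top A: go to q0, push ε → (q0, zz, AZ)
  ε-move, top A: go to q0, push ε → (q0, zz, Z)
  read z, top Z: go to q0, push AAZ → (q0, z, AAZ)
  ε-move, top A: go to q0, push ε → (q0, z, AZ)
  ε-move, top A: go to q0, push ε → (q0, z, Z)
  read z, top Z: go to q0, push AAZ → (q0, ε, AAZ)
  ε-move, top A: go to q0, push ε → (q0, ε, AZ)
  ε-move, top A: go to q0, push ε → (q0, ε, Z)
All input consumed; M is in state q0.

q0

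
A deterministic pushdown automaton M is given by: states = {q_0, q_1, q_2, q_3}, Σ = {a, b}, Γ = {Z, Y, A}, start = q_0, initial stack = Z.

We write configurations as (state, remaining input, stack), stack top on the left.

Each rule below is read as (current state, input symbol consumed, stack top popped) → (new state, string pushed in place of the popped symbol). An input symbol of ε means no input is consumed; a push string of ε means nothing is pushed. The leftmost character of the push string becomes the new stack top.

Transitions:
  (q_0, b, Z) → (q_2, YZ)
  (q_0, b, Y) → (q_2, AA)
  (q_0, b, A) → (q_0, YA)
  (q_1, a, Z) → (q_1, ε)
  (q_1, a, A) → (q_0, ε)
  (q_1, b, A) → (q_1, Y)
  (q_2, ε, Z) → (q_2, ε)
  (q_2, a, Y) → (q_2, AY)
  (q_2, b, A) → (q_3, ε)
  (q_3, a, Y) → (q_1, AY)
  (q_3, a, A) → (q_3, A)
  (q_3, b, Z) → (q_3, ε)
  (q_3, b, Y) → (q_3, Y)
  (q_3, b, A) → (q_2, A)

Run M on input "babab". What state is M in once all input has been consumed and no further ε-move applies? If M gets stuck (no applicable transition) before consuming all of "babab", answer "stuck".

q_1

(q_0, babab, Z)
  read b, top Z: go to q_2, push YZ → (q_2, abab, YZ)
  read a, top Y: go to q_2, push AY → (q_2, bab, AYZ)
  read b, top A: go to q_3, push ε → (q_3, ab, YZ)
  read a, top Y: go to q_1, push AY → (q_1, b, AYZ)
  read b, top A: go to q_1, push Y → (q_1, ε, YYZ)
All input consumed; M is in state q_1.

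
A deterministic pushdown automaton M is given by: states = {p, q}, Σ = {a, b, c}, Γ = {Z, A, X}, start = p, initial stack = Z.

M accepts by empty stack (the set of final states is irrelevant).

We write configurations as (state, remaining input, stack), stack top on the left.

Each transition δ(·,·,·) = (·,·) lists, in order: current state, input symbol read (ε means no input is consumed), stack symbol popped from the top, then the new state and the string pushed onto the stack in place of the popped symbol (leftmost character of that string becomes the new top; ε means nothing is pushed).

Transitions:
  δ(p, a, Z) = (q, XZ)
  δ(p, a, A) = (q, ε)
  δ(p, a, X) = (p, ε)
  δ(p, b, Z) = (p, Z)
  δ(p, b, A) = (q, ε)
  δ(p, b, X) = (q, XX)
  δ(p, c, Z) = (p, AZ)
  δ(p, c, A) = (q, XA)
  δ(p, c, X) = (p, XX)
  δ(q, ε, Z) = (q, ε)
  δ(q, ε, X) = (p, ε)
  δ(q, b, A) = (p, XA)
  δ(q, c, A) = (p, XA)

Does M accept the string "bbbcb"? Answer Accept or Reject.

(p, bbbcb, Z)
  read b, top Z: go to p, push Z → (p, bbcb, Z)
  read b, top Z: go to p, push Z → (p, bcb, Z)
  read b, top Z: go to p, push Z → (p, cb, Z)
  read c, top Z: go to p, push AZ → (p, b, AZ)
  read b, top A: go to q, push ε → (q, ε, Z)
  ε-move, top Z: go to q, push ε → (q, ε, ε)
All input consumed and the stack is empty.

Accept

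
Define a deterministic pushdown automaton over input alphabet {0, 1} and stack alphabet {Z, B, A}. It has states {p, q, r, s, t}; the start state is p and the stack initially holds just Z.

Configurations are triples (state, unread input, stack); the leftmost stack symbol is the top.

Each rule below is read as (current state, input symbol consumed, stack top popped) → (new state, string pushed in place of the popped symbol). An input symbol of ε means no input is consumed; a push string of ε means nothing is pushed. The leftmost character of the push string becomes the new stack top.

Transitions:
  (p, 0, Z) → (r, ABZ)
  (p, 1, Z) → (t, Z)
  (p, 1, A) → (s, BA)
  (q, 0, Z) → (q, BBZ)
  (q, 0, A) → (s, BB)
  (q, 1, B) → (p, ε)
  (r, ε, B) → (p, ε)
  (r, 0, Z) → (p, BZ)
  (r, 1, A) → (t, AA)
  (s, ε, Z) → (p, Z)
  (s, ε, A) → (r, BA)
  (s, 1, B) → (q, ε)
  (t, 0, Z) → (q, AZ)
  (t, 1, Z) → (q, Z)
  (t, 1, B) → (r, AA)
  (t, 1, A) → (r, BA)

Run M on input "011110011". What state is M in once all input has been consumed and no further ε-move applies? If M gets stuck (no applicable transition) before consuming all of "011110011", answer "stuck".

(p, 011110011, Z)
  read 0, top Z: go to r, push ABZ → (r, 11110011, ABZ)
  read 1, top A: go to t, push AA → (t, 1110011, AABZ)
  read 1, top A: go to r, push BA → (r, 110011, BAABZ)
  ε-move, top B: go to p, push ε → (p, 110011, AABZ)
  read 1, top A: go to s, push BA → (s, 10011, BAABZ)
  read 1, top B: go to q, push ε → (q, 0011, AABZ)
  read 0, top A: go to s, push BB → (s, 011, BBABZ)
No transition for (s, 0, top B); M blocks with input 011 remaining.

stuck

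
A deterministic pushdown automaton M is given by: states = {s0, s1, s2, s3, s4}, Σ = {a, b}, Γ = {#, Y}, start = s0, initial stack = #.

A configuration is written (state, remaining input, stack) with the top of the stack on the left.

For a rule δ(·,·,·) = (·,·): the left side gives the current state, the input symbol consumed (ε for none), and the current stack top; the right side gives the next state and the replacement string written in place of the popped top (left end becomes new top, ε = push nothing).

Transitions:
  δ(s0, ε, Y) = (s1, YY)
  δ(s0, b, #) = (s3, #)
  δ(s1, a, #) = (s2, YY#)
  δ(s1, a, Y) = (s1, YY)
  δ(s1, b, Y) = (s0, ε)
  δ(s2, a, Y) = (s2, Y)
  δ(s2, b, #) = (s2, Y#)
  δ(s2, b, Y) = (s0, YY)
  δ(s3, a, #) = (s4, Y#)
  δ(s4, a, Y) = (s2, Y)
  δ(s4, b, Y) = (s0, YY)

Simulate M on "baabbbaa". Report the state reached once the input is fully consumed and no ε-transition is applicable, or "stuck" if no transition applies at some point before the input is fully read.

s1

(s0, baabbbaa, #) ⊢ (s3, aabbbaa, #) ⊢ (s4, abbbaa, Y#) ⊢ (s2, bbbaa, Y#) ⊢ (s0, bbaa, YY#) ⊢ (s1, bbaa, YYY#) ⊢ (s0, baa, YY#) ⊢ (s1, baa, YYY#) ⊢ (s0, aa, YY#) ⊢ (s1, aa, YYY#) ⊢ (s1, a, YYYY#) ⊢ (s1, ε, YYYYY#)
All input consumed; M is in state s1.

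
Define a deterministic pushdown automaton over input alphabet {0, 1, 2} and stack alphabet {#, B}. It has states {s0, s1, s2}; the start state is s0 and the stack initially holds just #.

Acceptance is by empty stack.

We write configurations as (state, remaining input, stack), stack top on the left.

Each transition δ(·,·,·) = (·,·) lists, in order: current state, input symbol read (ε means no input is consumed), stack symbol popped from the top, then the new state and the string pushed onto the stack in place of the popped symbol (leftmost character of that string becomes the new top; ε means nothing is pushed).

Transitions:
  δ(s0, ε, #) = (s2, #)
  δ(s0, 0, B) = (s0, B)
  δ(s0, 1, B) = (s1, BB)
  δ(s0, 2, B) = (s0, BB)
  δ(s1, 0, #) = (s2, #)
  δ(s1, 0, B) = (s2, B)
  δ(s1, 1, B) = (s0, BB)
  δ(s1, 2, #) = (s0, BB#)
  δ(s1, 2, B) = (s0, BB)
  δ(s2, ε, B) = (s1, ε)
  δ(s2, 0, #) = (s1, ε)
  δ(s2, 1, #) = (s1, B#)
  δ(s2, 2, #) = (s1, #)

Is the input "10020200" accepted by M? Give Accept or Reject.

Accept

(s0, 10020200, #)
  ε-move, top #: go to s2, push # → (s2, 10020200, #)
  read 1, top #: go to s1, push B# → (s1, 0020200, B#)
  read 0, top B: go to s2, push B → (s2, 020200, B#)
  ε-move, top B: go to s1, push ε → (s1, 020200, #)
  read 0, top #: go to s2, push # → (s2, 20200, #)
  read 2, top #: go to s1, push # → (s1, 0200, #)
  read 0, top #: go to s2, push # → (s2, 200, #)
  read 2, top #: go to s1, push # → (s1, 00, #)
  read 0, top #: go to s2, push # → (s2, 0, #)
  read 0, top #: go to s1, push ε → (s1, ε, ε)
All input consumed and the stack is empty.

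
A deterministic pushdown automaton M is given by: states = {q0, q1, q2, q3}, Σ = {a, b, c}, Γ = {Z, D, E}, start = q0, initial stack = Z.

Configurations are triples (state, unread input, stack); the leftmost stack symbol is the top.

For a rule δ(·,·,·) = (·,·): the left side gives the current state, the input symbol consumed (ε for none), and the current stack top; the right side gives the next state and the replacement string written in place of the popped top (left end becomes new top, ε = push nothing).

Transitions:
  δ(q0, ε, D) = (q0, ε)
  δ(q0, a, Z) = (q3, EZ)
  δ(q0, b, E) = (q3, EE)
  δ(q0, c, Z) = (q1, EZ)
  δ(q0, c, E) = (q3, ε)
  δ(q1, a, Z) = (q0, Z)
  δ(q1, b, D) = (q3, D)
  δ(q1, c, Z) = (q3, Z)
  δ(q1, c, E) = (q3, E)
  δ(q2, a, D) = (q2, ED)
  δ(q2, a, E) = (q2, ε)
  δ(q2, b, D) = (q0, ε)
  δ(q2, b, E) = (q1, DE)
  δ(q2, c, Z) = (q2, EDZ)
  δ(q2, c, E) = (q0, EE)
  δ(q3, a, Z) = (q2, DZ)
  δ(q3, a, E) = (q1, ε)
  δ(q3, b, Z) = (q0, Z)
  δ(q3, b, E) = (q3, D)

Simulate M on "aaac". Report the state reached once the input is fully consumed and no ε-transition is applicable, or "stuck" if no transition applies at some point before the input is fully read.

q1

(q0, aaac, Z)
  read a, top Z: go to q3, push EZ → (q3, aac, EZ)
  read a, top E: go to q1, push ε → (q1, ac, Z)
  read a, top Z: go to q0, push Z → (q0, c, Z)
  read c, top Z: go to q1, push EZ → (q1, ε, EZ)
All input consumed; M is in state q1.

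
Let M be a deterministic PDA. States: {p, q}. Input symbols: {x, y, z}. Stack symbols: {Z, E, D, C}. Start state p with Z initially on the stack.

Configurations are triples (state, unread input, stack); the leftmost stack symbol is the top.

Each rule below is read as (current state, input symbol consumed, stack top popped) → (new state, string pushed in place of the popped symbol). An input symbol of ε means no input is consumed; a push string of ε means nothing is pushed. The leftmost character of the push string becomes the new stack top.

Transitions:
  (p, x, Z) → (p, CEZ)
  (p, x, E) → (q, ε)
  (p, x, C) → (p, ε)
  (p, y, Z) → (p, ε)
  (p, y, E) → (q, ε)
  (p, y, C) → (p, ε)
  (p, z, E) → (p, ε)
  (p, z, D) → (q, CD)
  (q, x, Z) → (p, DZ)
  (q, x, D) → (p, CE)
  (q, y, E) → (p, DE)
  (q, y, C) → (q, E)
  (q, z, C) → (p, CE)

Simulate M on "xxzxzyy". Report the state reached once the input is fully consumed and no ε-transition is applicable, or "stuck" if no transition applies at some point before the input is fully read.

stuck

(p, xxzxzyy, Z)
  read x, top Z: go to p, push CEZ → (p, xzxzyy, CEZ)
  read x, top C: go to p, push ε → (p, zxzyy, EZ)
  read z, top E: go to p, push ε → (p, xzyy, Z)
  read x, top Z: go to p, push CEZ → (p, zyy, CEZ)
No transition for (p, z, top C); M blocks with input zyy remaining.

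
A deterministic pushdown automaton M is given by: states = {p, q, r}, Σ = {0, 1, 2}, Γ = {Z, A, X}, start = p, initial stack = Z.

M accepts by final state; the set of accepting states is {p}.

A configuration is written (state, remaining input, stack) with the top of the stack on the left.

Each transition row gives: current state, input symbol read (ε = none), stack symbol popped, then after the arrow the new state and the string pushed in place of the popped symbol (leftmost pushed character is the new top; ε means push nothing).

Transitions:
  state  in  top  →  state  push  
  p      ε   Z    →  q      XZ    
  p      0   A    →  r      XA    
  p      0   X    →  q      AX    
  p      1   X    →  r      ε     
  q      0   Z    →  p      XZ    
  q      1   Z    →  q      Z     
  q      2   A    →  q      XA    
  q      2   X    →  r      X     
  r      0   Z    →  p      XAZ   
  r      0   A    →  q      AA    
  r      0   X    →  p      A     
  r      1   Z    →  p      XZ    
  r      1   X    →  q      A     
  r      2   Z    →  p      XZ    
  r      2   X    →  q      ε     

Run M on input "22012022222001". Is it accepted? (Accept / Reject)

Reject

(p, 22012022222001, Z)
  ε-move, top Z: go to q, push XZ → (q, 22012022222001, XZ)
  read 2, top X: go to r, push X → (r, 2012022222001, XZ)
  read 2, top X: go to q, push ε → (q, 012022222001, Z)
  read 0, top Z: go to p, push XZ → (p, 12022222001, XZ)
  read 1, top X: go to r, push ε → (r, 2022222001, Z)
  read 2, top Z: go to p, push XZ → (p, 022222001, XZ)
  read 0, top X: go to q, push AX → (q, 22222001, AXZ)
  read 2, top A: go to q, push XA → (q, 2222001, XAXZ)
  read 2, top X: go to r, push X → (r, 222001, XAXZ)
  read 2, top X: go to q, push ε → (q, 22001, AXZ)
  read 2, top A: go to q, push XA → (q, 2001, XAXZ)
  read 2, top X: go to r, push X → (r, 001, XAXZ)
  read 0, top X: go to p, push A → (p, 01, AAXZ)
  read 0, top A: go to r, push XA → (r, 1, XAAXZ)
  read 1, top X: go to q, push A → (q, ε, AAAXZ)
All input consumed; state q ∉ F and no further ε-move applies.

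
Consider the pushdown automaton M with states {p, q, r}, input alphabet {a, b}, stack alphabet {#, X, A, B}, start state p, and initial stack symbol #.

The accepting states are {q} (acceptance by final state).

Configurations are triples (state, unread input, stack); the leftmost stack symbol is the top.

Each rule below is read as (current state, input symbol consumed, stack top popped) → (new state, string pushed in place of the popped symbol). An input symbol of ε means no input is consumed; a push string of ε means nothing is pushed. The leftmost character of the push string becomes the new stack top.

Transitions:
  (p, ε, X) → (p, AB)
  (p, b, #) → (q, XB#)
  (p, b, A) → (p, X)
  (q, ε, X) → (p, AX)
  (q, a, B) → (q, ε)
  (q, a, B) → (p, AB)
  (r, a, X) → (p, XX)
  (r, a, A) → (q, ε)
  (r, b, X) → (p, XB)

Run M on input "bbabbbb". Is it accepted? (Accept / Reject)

Reject

No computation consumes all input and reaches a final state.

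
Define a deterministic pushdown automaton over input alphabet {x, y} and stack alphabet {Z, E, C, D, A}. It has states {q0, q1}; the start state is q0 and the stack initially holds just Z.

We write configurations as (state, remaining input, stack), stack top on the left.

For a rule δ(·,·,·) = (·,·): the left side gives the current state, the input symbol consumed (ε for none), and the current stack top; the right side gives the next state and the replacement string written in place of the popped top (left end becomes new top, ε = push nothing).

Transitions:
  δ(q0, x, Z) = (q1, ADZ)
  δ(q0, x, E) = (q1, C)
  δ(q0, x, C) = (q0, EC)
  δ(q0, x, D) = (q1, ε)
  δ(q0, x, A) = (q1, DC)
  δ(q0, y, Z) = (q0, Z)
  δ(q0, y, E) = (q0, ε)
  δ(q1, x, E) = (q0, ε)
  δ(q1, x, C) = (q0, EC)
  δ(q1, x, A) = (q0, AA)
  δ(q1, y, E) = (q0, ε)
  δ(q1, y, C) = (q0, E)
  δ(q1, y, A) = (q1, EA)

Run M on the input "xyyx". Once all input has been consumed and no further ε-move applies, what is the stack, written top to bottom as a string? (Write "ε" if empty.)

(q0, xyyx, Z)
  read x, top Z: go to q1, push ADZ → (q1, yyx, ADZ)
  read y, top A: go to q1, push EA → (q1, yx, EADZ)
  read y, top E: go to q0, push ε → (q0, x, ADZ)
  read x, top A: go to q1, push DC → (q1, ε, DCDZ)
All input consumed in state q1 with stack DCDZ.

DCDZ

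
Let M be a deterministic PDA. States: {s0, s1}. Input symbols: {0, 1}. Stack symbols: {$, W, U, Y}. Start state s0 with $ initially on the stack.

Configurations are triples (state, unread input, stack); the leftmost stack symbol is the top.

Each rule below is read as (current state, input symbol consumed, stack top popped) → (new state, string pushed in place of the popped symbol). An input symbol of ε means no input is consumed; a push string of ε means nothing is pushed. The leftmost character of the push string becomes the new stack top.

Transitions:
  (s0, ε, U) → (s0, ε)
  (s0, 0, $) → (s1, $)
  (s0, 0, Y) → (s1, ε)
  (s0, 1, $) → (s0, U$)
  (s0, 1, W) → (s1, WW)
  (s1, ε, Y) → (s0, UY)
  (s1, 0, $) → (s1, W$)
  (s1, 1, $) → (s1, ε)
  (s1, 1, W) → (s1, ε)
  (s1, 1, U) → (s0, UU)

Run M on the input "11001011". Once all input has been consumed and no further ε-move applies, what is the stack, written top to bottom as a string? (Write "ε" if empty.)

(s0, 11001011, $)
  read 1, top $: go to s0, push U$ → (s0, 1001011, U$)
  ε-move, top U: go to s0, push ε → (s0, 1001011, $)
  read 1, top $: go to s0, push U$ → (s0, 001011, U$)
  ε-move, top U: go to s0, push ε → (s0, 001011, $)
  read 0, top $: go to s1, push $ → (s1, 01011, $)
  read 0, top $: go to s1, push W$ → (s1, 1011, W$)
  read 1, top W: go to s1, push ε → (s1, 011, $)
  read 0, top $: go to s1, push W$ → (s1, 11, W$)
  read 1, top W: go to s1, push ε → (s1, 1, $)
  read 1, top $: go to s1, push ε → (s1, ε, ε)
All input consumed in state s1 with stack ε.

ε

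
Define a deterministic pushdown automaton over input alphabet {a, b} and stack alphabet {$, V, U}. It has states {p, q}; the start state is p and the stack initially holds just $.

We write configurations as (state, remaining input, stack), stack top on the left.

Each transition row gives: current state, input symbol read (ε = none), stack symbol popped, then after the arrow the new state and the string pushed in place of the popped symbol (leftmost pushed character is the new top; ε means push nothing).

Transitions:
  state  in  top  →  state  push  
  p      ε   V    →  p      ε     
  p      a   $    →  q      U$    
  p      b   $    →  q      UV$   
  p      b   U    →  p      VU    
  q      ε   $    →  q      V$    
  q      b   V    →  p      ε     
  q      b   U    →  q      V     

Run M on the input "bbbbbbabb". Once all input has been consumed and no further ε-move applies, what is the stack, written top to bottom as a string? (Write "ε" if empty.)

(p, bbbbbbabb, $) ⊢ (q, bbbbbabb, UV$) ⊢ (q, bbbbabb, VV$) ⊢ (p, bbbabb, V$) ⊢ (p, bbbabb, $) ⊢ (q, bbabb, UV$) ⊢ (q, babb, VV$) ⊢ (p, abb, V$) ⊢ (p, abb, $) ⊢ (q, bb, U$) ⊢ (q, b, V$) ⊢ (p, ε, $)
All input consumed in state p with stack $.

$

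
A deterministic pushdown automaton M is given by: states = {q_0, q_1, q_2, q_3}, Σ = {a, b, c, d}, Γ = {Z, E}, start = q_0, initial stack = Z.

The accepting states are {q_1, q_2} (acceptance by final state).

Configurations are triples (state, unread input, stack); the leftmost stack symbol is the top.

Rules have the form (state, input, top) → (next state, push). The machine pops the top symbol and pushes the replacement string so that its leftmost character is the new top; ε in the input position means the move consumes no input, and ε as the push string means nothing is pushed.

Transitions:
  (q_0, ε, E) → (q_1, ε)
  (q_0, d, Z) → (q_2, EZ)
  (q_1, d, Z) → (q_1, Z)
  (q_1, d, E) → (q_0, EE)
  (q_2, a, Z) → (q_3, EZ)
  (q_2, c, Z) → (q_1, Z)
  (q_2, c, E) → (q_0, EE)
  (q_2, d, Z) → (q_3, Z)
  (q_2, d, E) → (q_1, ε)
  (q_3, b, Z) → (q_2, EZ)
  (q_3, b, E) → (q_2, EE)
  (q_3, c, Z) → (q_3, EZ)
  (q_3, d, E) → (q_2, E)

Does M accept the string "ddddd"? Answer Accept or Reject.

(q_0, ddddd, Z)
  read d, top Z: go to q_2, push EZ → (q_2, dddd, EZ)
  read d, top E: go to q_1, push ε → (q_1, ddd, Z)
  read d, top Z: go to q_1, push Z → (q_1, dd, Z)
  read d, top Z: go to q_1, push Z → (q_1, d, Z)
  read d, top Z: go to q_1, push Z → (q_1, ε, Z)
All input consumed; state q_1 ∈ F.

Accept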